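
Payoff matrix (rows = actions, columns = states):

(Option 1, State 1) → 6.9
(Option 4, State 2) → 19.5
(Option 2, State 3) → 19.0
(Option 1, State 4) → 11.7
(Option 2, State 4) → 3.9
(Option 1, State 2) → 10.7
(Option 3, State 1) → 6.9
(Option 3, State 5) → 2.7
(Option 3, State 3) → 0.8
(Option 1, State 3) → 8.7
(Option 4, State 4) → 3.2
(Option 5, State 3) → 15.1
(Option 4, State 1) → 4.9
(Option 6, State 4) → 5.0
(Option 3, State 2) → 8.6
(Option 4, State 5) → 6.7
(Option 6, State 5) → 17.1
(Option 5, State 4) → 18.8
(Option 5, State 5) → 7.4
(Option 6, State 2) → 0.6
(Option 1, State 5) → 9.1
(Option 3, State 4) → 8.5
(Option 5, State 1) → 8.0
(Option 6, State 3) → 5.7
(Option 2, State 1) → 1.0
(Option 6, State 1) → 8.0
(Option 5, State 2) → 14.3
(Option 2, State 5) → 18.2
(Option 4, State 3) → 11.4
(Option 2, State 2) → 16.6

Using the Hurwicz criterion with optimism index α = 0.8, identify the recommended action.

Option 5

Option 1: 0.8·11.7 + 0.2·6.9 = 10.74
Option 2: 0.8·19.0 + 0.2·1.0 = 15.4
Option 3: 0.8·8.6 + 0.2·0.8 = 7.04
Option 4: 0.8·19.5 + 0.2·3.2 = 16.24
Option 5: 0.8·18.8 + 0.2·7.4 = 16.52
Option 6: 0.8·17.1 + 0.2·0.6 = 13.8
Highest Hurwicz score = 16.52 → Option 5.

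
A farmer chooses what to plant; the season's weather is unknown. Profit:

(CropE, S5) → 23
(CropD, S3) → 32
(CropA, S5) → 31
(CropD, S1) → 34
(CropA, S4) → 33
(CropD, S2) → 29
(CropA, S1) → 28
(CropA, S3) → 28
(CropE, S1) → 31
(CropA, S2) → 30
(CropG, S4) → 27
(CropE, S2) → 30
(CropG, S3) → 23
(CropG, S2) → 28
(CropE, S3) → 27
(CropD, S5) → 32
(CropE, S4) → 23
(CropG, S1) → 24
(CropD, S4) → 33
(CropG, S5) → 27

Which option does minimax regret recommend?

Column bests: S1=34, S2=30, S3=32, S4=33, S5=32.
CropA regrets: 6, 0, 4, 0, 1 → max 6
CropD regrets: 0, 1, 0, 0, 0 → max 1
CropG regrets: 10, 2, 9, 6, 5 → max 10
CropE regrets: 3, 0, 5, 10, 9 → max 10
Smallest max regret = 1 → CropD.

CropD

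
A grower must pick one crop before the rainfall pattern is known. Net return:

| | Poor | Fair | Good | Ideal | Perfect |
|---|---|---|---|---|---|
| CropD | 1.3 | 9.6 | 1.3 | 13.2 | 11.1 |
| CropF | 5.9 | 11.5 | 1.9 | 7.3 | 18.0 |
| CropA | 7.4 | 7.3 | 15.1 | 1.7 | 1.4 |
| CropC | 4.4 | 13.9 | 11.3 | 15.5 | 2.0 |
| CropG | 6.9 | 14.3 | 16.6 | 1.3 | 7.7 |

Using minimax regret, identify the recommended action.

CropG

Column bests: Poor=7.4, Fair=14.3, Good=16.6, Ideal=15.5, Perfect=18.0.
CropD regrets: 6.1, 4.7, 15.3, 2.3, 6.9 → max 15.3
CropF regrets: 1.5, 2.8, 14.7, 8.2, 0.0 → max 14.7
CropA regrets: 0.0, 7.0, 1.5, 13.8, 16.6 → max 16.6
CropC regrets: 3.0, 0.4, 5.3, 0.0, 16.0 → max 16.0
CropG regrets: 0.5, 0.0, 0.0, 14.2, 10.3 → max 14.2
Smallest max regret = 14.2 → CropG.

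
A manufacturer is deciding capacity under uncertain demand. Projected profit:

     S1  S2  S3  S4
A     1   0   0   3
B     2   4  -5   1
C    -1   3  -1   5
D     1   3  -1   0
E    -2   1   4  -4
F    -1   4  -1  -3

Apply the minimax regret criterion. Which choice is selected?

A

Column bests: S1=2, S2=4, S3=4, S4=5.
A regrets: 1, 4, 4, 2 → max 4
B regrets: 0, 0, 9, 4 → max 9
C regrets: 3, 1, 5, 0 → max 5
D regrets: 1, 1, 5, 5 → max 5
E regrets: 4, 3, 0, 9 → max 9
F regrets: 3, 0, 5, 8 → max 8
Smallest max regret = 4 → A.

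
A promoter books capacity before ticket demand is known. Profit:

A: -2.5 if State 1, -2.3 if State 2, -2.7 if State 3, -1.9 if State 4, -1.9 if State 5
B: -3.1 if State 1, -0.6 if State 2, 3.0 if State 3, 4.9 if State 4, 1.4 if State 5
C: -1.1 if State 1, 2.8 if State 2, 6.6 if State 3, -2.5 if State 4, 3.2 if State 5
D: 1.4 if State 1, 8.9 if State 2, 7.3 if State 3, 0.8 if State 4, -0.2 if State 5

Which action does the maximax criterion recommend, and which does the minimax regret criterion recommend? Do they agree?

maximax → D; minimax regret → D (agree)

Row maxima: A=-1.9, B=4.9, C=6.6, D=8.9
Best best-case = 8.9 → D.
Column bests: State 1=1.4, State 2=8.9, State 3=7.3, State 4=4.9, State 5=3.2.
A regrets: 3.9, 11.2, 10.0, 6.8, 5.1 → max 11.2
B regrets: 4.5, 9.5, 4.3, 0.0, 1.8 → max 9.5
C regrets: 2.5, 6.1, 0.7, 7.4, 0.0 → max 7.4
D regrets: 0.0, 0.0, 0.0, 4.1, 3.4 → max 4.1
Smallest max regret = 4.1 → D.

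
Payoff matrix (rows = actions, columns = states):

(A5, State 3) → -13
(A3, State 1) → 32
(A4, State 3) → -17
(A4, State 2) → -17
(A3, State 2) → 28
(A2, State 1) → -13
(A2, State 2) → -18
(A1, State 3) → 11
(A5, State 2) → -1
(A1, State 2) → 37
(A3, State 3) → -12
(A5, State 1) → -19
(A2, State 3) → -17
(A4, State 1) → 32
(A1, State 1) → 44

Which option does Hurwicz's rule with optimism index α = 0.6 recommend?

A1: 0.6·44 + 0.4·11 = 30.8
A2: 0.6·(-13) + 0.4·(-18) = -15
A3: 0.6·32 + 0.4·(-12) = 14.4
A4: 0.6·32 + 0.4·(-17) = 12.4
A5: 0.6·(-1) + 0.4·(-19) = -8.2
Highest Hurwicz score = 30.8 → A1.

A1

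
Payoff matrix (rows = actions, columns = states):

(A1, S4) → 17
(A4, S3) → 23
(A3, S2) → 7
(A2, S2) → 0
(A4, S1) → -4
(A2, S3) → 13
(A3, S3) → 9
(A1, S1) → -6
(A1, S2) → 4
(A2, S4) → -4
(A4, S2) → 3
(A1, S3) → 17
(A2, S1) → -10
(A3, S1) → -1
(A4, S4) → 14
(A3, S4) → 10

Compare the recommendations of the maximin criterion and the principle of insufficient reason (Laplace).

Row minima: A1=-6, A2=-10, A3=-1, A4=-4
Best worst-case = -1 → A3.
Row averages: A1=8, A2=-0.25, A3=6.25, A4=9
Highest average = 9 → A4.

maximin → A3; laplace → A4 (disagree)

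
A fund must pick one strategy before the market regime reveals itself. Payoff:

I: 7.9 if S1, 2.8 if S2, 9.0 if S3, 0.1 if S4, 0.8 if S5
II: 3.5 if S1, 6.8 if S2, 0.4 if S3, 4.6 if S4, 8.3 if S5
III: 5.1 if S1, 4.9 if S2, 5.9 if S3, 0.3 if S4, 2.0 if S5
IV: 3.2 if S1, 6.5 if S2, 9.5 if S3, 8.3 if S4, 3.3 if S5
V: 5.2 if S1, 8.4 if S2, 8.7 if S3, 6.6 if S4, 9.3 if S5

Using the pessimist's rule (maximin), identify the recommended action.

Row minima: I=0.1, II=0.4, III=0.3, IV=3.2, V=5.2
Best worst-case = 5.2 → V.

V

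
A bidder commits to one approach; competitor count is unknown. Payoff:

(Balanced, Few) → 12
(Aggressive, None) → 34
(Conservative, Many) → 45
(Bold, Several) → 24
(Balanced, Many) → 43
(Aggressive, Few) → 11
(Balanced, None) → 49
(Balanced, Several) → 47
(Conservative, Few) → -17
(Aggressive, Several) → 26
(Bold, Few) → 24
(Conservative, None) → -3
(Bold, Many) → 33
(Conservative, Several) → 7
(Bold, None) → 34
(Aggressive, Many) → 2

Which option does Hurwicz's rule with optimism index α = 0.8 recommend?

Balanced

Conservative: 0.8·45 + 0.2·(-17) = 32.6
Balanced: 0.8·49 + 0.2·12 = 41.6
Aggressive: 0.8·34 + 0.2·2 = 27.6
Bold: 0.8·34 + 0.2·24 = 32
Highest Hurwicz score = 41.6 → Balanced.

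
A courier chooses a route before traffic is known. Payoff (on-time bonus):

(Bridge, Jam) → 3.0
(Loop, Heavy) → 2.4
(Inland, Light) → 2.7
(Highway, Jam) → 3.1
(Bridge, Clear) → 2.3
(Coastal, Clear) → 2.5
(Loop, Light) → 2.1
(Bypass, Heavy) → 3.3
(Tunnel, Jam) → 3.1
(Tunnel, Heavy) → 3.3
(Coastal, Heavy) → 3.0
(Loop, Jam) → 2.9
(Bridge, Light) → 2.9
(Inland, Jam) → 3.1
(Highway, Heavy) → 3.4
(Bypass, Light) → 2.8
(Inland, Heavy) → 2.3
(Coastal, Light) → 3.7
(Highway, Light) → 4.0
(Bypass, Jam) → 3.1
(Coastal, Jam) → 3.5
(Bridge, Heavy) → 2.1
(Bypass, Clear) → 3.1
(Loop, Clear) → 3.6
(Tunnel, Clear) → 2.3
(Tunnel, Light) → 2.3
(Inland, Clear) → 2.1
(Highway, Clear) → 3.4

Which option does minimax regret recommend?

Highway

Column bests: Clear=3.6, Light=4.0, Heavy=3.4, Jam=3.5.
Highway regrets: 0.2, 0.0, 0.0, 0.4 → max 0.4
Bypass regrets: 0.5, 1.2, 0.1, 0.4 → max 1.2
Bridge regrets: 1.3, 1.1, 1.3, 0.5 → max 1.3
Coastal regrets: 1.1, 0.3, 0.4, 0.0 → max 1.1
Inland regrets: 1.5, 1.3, 1.1, 0.4 → max 1.5
Tunnel regrets: 1.3, 1.7, 0.1, 0.4 → max 1.7
Loop regrets: 0.0, 1.9, 1.0, 0.6 → max 1.9
Smallest max regret = 0.4 → Highway.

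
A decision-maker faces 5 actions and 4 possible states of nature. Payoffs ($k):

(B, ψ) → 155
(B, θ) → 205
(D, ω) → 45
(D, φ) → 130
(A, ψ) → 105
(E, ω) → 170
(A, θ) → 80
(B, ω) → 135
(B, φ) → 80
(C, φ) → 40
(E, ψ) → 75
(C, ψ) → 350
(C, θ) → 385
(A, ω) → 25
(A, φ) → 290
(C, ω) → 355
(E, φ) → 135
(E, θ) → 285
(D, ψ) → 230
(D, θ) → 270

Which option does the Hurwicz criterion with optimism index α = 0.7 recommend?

C

A: 0.7·290 + 0.3·25 = 210.5
B: 0.7·205 + 0.3·80 = 167.5
C: 0.7·385 + 0.3·40 = 281.5
D: 0.7·270 + 0.3·45 = 202.5
E: 0.7·285 + 0.3·75 = 222
Highest Hurwicz score = 281.5 → C.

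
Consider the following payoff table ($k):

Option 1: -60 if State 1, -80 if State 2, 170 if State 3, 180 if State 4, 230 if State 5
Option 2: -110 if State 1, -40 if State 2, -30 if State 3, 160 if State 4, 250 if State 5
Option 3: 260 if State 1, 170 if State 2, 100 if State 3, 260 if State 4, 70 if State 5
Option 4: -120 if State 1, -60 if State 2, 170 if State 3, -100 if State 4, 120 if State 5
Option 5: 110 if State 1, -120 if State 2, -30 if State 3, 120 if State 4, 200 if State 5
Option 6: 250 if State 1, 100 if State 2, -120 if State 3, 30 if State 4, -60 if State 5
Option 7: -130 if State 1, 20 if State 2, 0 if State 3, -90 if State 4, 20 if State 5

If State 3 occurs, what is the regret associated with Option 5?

Best payoff under State 3 is 170.
Regret = 170 − (-30) = 200.

200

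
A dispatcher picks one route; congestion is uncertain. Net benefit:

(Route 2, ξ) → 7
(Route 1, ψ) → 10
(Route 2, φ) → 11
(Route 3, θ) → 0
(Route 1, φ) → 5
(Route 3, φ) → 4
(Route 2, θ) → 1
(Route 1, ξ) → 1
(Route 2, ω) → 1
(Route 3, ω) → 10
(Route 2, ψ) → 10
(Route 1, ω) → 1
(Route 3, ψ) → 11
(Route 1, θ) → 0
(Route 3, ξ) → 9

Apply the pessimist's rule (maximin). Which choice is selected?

Route 2

Row minima: Route 1=0, Route 2=1, Route 3=0
Best worst-case = 1 → Route 2.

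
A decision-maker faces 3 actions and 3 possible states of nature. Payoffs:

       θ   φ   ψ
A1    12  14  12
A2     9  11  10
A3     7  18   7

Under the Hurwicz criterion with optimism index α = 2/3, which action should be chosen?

A1: 2/3·14 + 1/3·12 = 40/3
A2: 2/3·11 + 1/3·9 = 31/3
A3: 2/3·18 + 1/3·7 = 43/3
Highest Hurwicz score = 43/3 → A3.

A3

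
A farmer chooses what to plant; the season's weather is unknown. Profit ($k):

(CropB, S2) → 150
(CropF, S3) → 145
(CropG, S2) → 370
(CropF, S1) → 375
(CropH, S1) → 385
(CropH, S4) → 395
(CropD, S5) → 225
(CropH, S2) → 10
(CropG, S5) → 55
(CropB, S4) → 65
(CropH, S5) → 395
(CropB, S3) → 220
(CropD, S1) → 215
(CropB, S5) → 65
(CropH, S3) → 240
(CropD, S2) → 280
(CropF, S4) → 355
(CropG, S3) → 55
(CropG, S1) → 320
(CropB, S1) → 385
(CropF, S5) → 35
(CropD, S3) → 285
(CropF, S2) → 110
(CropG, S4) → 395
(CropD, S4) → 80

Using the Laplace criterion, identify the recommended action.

CropH

Row averages: CropH=285, CropD=217, CropB=177, CropG=239, CropF=204
Highest average = 285 → CropH.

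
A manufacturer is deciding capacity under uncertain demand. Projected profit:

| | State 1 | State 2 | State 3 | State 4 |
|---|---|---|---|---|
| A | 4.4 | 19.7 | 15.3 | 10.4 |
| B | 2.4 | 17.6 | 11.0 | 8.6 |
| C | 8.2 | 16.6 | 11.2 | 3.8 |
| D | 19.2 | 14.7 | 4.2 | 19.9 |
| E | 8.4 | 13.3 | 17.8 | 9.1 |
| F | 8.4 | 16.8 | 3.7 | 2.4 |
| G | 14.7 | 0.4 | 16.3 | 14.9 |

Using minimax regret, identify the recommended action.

Column bests: State 1=19.2, State 2=19.7, State 3=17.8, State 4=19.9.
A regrets: 14.8, 0.0, 2.5, 9.5 → max 14.8
B regrets: 16.8, 2.1, 6.8, 11.3 → max 16.8
C regrets: 11.0, 3.1, 6.6, 16.1 → max 16.1
D regrets: 0.0, 5.0, 13.6, 0.0 → max 13.6
E regrets: 10.8, 6.4, 0.0, 10.8 → max 10.8
F regrets: 10.8, 2.9, 14.1, 17.5 → max 17.5
G regrets: 4.5, 19.3, 1.5, 5.0 → max 19.3
Smallest max regret = 10.8 → E.

E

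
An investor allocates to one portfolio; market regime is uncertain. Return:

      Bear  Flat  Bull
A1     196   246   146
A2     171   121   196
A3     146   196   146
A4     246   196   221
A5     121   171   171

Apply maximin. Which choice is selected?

Row minima: A1=146, A2=121, A3=146, A4=196, A5=121
Best worst-case = 196 → A4.

A4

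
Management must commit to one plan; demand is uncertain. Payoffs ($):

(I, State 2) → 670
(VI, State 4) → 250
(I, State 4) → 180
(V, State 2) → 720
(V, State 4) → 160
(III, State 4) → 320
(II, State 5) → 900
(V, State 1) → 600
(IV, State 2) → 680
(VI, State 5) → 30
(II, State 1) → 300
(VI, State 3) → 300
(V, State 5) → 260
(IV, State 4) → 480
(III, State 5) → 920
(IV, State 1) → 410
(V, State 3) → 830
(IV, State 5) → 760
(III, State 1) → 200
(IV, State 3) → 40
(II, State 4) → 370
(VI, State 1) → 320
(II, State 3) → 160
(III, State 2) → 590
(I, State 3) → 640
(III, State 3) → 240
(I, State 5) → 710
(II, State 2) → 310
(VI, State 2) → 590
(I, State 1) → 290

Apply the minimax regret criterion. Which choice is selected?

I

Column bests: State 1=600, State 2=720, State 3=830, State 4=480, State 5=920.
I regrets: 310, 50, 190, 300, 210 → max 310
II regrets: 300, 410, 670, 110, 20 → max 670
III regrets: 400, 130, 590, 160, 0 → max 590
IV regrets: 190, 40, 790, 0, 160 → max 790
V regrets: 0, 0, 0, 320, 660 → max 660
VI regrets: 280, 130, 530, 230, 890 → max 890
Smallest max regret = 310 → I.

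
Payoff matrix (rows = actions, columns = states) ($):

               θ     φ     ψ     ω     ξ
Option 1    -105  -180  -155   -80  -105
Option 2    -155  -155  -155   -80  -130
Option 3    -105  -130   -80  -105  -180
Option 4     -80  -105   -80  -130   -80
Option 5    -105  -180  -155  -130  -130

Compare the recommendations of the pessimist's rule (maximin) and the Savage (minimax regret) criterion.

maximin → Option 4; minimax regret → Option 4 (agree)

Row minima: Option 1=-180, Option 2=-155, Option 3=-180, Option 4=-130, Option 5=-180
Best worst-case = -130 → Option 4.
Column bests: θ=-80, φ=-105, ψ=-80, ω=-80, ξ=-80.
Option 1 regrets: 25, 75, 75, 0, 25 → max 75
Option 2 regrets: 75, 50, 75, 0, 50 → max 75
Option 3 regrets: 25, 25, 0, 25, 100 → max 100
Option 4 regrets: 0, 0, 0, 50, 0 → max 50
Option 5 regrets: 25, 75, 75, 50, 50 → max 75
Smallest max regret = 50 → Option 4.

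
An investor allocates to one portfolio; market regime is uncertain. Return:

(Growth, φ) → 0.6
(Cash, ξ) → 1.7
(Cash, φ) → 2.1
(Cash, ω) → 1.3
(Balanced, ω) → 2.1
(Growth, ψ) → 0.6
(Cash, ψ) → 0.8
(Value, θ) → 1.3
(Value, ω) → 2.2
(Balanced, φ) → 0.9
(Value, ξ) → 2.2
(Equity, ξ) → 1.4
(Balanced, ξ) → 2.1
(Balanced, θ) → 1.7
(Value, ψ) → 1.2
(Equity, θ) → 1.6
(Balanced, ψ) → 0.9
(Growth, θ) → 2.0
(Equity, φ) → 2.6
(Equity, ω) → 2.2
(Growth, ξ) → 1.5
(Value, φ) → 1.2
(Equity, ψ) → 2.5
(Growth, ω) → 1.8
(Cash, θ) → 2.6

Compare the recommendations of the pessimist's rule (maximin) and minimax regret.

Row minima: Balanced=0.9, Growth=0.6, Cash=0.8, Equity=1.4, Value=1.2
Best worst-case = 1.4 → Equity.
Column bests: θ=2.6, φ=2.6, ψ=2.5, ω=2.2, ξ=2.2.
Balanced regrets: 0.9, 1.7, 1.6, 0.1, 0.1 → max 1.7
Growth regrets: 0.6, 2.0, 1.9, 0.4, 0.7 → max 2.0
Cash regrets: 0.0, 0.5, 1.7, 0.9, 0.5 → max 1.7
Equity regrets: 1.0, 0.0, 0.0, 0.0, 0.8 → max 1.0
Value regrets: 1.3, 1.4, 1.3, 0.0, 0.0 → max 1.4
Smallest max regret = 1.0 → Equity.

maximin → Equity; minimax regret → Equity (agree)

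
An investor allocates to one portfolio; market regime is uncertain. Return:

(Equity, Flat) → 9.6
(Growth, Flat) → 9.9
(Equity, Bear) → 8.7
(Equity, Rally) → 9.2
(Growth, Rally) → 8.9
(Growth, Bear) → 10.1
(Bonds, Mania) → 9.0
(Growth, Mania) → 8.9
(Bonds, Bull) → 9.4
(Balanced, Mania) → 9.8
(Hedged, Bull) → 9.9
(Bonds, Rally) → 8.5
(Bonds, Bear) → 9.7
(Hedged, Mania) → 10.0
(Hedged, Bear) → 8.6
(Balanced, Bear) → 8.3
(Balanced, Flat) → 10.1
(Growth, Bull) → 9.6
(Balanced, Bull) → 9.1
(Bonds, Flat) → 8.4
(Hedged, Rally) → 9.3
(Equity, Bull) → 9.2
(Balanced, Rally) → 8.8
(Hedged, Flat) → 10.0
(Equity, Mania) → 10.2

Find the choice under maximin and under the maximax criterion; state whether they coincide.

maximin → Growth; maximax → Equity (disagree)

Row minima: Equity=8.7, Bonds=8.4, Growth=8.9, Hedged=8.6, Balanced=8.3
Best worst-case = 8.9 → Growth.
Row maxima: Equity=10.2, Bonds=9.7, Growth=10.1, Hedged=10.0, Balanced=10.1
Best best-case = 10.2 → Equity.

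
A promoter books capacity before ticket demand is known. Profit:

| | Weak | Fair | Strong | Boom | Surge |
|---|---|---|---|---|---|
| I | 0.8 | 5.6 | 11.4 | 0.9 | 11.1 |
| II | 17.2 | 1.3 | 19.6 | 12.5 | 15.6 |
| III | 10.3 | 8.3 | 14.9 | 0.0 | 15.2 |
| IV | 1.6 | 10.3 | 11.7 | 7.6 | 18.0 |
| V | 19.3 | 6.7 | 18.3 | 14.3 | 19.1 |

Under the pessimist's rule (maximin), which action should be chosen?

Row minima: I=0.8, II=1.3, III=0.0, IV=1.6, V=6.7
Best worst-case = 6.7 → V.

V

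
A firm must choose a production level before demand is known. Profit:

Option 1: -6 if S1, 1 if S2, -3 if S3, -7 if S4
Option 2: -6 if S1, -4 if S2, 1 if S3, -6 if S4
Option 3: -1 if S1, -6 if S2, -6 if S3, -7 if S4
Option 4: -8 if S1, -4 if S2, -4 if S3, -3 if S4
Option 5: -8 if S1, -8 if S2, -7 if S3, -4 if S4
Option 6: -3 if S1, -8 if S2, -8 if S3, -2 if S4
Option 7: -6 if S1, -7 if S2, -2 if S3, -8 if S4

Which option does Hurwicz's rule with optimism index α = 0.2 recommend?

Option 1: 0.2·1 + 0.8·(-7) = -5.4
Option 2: 0.2·1 + 0.8·(-6) = -4.6
Option 3: 0.2·(-1) + 0.8·(-7) = -5.8
Option 4: 0.2·(-3) + 0.8·(-8) = -7
Option 5: 0.2·(-4) + 0.8·(-8) = -7.2
Option 6: 0.2·(-2) + 0.8·(-8) = -6.8
Option 7: 0.2·(-2) + 0.8·(-8) = -6.8
Highest Hurwicz score = -4.6 → Option 2.

Option 2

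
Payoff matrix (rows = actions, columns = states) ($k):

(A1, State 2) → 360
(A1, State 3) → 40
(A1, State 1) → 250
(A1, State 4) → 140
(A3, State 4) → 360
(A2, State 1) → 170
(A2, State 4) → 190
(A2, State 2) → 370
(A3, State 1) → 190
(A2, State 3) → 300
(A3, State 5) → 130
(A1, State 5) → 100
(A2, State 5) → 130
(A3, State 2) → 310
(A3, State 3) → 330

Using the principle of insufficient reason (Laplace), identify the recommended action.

A3

Row averages: A1=178, A2=232, A3=264
Highest average = 264 → A3.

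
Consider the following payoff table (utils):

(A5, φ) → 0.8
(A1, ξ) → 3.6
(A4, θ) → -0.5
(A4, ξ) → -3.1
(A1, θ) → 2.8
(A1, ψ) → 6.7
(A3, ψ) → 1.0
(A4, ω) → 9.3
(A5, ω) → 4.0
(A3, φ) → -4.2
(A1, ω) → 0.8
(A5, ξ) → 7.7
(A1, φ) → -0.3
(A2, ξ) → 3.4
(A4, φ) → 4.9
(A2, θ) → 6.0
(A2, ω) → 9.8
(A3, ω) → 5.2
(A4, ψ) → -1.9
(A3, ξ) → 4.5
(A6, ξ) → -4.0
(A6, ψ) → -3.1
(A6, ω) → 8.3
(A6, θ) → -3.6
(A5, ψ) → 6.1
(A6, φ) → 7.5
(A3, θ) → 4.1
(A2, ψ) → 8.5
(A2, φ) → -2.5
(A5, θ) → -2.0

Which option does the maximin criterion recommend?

Row minima: A1=-0.3, A2=-2.5, A3=-4.2, A4=-3.1, A5=-2.0, A6=-4.0
Best worst-case = -0.3 → A1.

A1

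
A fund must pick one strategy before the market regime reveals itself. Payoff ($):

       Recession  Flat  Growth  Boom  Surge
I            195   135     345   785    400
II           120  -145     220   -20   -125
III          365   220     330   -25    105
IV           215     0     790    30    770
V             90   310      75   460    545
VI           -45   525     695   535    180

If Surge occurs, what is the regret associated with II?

895

Best payoff under Surge is 770.
Regret = 770 − (-125) = 895.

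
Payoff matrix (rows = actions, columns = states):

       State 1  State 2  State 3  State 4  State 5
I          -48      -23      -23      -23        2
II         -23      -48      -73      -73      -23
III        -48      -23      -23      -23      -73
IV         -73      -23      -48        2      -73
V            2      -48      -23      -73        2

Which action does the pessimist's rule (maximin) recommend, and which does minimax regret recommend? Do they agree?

maximin → I; minimax regret → I (agree)

Row minima: I=-48, II=-73, III=-73, IV=-73, V=-73
Best worst-case = -48 → I.
Column bests: State 1=2, State 2=-23, State 3=-23, State 4=2, State 5=2.
I regrets: 50, 0, 0, 25, 0 → max 50
II regrets: 25, 25, 50, 75, 25 → max 75
III regrets: 50, 0, 0, 25, 75 → max 75
IV regrets: 75, 0, 25, 0, 75 → max 75
V regrets: 0, 25, 0, 75, 0 → max 75
Smallest max regret = 50 → I.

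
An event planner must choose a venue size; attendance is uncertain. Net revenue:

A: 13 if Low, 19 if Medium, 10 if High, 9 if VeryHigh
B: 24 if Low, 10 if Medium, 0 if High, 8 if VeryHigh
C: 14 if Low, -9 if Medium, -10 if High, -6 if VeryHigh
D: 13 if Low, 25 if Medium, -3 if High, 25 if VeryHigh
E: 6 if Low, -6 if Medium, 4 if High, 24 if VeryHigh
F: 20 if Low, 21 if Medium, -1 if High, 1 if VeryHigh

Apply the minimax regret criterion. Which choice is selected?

D

Column bests: Low=24, Medium=25, High=10, VeryHigh=25.
A regrets: 11, 6, 0, 16 → max 16
B regrets: 0, 15, 10, 17 → max 17
C regrets: 10, 34, 20, 31 → max 34
D regrets: 11, 0, 13, 0 → max 13
E regrets: 18, 31, 6, 1 → max 31
F regrets: 4, 4, 11, 24 → max 24
Smallest max regret = 13 → D.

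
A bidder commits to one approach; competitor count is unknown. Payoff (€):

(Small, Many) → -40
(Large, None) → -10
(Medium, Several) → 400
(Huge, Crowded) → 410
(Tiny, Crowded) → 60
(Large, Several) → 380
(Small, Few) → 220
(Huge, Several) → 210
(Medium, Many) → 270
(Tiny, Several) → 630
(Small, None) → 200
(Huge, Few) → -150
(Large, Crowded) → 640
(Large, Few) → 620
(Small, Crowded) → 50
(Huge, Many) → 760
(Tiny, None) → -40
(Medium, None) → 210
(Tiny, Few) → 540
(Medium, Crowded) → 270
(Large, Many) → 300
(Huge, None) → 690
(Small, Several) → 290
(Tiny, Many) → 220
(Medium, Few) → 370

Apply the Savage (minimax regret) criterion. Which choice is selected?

Column bests: None=690, Few=620, Several=630, Many=760, Crowded=640.
Tiny regrets: 730, 80, 0, 540, 580 → max 730
Small regrets: 490, 400, 340, 800, 590 → max 800
Medium regrets: 480, 250, 230, 490, 370 → max 490
Large regrets: 700, 0, 250, 460, 0 → max 700
Huge regrets: 0, 770, 420, 0, 230 → max 770
Smallest max regret = 490 → Medium.

Medium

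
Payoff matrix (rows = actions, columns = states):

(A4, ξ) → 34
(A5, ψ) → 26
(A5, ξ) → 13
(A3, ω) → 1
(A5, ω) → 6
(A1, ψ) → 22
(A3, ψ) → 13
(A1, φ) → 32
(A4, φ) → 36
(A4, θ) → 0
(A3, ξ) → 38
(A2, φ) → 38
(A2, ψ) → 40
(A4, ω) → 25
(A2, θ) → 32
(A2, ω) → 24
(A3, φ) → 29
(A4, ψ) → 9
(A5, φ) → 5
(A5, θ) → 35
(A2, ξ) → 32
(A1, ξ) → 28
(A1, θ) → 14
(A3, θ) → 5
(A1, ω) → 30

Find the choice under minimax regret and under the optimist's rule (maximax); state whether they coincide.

Column bests: θ=35, φ=38, ψ=40, ω=30, ξ=38.
A1 regrets: 21, 6, 18, 0, 10 → max 21
A2 regrets: 3, 0, 0, 6, 6 → max 6
A3 regrets: 30, 9, 27, 29, 0 → max 30
A4 regrets: 35, 2, 31, 5, 4 → max 35
A5 regrets: 0, 33, 14, 24, 25 → max 33
Smallest max regret = 6 → A2.
Row maxima: A1=32, A2=40, A3=38, A4=36, A5=35
Best best-case = 40 → A2.

minimax regret → A2; maximax → A2 (agree)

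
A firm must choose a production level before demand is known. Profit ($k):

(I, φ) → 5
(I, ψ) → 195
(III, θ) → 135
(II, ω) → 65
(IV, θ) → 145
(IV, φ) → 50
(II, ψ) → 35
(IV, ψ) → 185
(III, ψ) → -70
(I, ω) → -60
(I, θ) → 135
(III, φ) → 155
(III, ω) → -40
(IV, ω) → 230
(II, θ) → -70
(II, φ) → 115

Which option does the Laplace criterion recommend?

IV

Row averages: I=68.75, II=36.25, III=45, IV=152.5
Highest average = 152.5 → IV.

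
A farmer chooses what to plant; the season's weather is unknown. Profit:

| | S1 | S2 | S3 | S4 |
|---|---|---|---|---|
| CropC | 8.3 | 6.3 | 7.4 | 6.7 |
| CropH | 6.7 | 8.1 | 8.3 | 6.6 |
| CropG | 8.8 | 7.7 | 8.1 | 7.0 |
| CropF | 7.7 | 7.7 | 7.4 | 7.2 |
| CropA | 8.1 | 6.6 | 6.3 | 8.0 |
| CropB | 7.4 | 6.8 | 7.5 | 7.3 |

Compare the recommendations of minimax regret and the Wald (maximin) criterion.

Column bests: S1=8.8, S2=8.1, S3=8.3, S4=8.0.
CropC regrets: 0.5, 1.8, 0.9, 1.3 → max 1.8
CropH regrets: 2.1, 0.0, 0.0, 1.4 → max 2.1
CropG regrets: 0.0, 0.4, 0.2, 1.0 → max 1.0
CropF regrets: 1.1, 0.4, 0.9, 0.8 → max 1.1
CropA regrets: 0.7, 1.5, 2.0, 0.0 → max 2.0
CropB regrets: 1.4, 1.3, 0.8, 0.7 → max 1.4
Smallest max regret = 1.0 → CropG.
Row minima: CropC=6.3, CropH=6.6, CropG=7.0, CropF=7.2, CropA=6.3, CropB=6.8
Best worst-case = 7.2 → CropF.

minimax regret → CropG; maximin → CropF (disagree)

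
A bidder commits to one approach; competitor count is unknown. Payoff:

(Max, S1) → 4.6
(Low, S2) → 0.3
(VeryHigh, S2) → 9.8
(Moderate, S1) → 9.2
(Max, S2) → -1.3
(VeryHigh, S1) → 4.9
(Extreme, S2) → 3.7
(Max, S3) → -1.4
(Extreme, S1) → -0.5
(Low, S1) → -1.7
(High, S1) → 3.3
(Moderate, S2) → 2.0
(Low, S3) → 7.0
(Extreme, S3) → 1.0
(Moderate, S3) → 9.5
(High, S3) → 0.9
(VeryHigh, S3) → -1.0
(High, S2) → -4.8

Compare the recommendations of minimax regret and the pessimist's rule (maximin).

Column bests: S1=9.2, S2=9.8, S3=9.5.
Low regrets: 10.9, 9.5, 2.5 → max 10.9
Moderate regrets: 0.0, 7.8, 0.0 → max 7.8
High regrets: 5.9, 14.6, 8.6 → max 14.6
VeryHigh regrets: 4.3, 0.0, 10.5 → max 10.5
Extreme regrets: 9.7, 6.1, 8.5 → max 9.7
Max regrets: 4.6, 11.1, 10.9 → max 11.1
Smallest max regret = 7.8 → Moderate.
Row minima: Low=-1.7, Moderate=2.0, High=-4.8, VeryHigh=-1.0, Extreme=-0.5, Max=-1.4
Best worst-case = 2.0 → Moderate.

minimax regret → Moderate; maximin → Moderate (agree)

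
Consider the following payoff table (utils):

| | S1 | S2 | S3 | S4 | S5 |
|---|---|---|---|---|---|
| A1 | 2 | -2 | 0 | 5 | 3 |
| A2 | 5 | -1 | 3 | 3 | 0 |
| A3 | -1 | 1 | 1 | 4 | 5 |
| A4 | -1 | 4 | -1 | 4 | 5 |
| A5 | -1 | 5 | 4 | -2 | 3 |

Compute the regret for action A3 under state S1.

Best payoff under S1 is 5.
Regret = 5 − (-1) = 6.

6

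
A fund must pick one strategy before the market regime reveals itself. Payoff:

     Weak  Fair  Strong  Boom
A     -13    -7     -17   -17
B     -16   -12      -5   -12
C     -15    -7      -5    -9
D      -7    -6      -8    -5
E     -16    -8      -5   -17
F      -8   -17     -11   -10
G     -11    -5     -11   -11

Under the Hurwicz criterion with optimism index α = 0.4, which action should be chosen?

A: 0.4·(-7) + 0.6·(-17) = -13
B: 0.4·(-5) + 0.6·(-16) = -11.6
C: 0.4·(-5) + 0.6·(-15) = -11
D: 0.4·(-5) + 0.6·(-8) = -6.8
E: 0.4·(-5) + 0.6·(-17) = -12.2
F: 0.4·(-8) + 0.6·(-17) = -13.4
G: 0.4·(-5) + 0.6·(-11) = -8.6
Highest Hurwicz score = -6.8 → D.

D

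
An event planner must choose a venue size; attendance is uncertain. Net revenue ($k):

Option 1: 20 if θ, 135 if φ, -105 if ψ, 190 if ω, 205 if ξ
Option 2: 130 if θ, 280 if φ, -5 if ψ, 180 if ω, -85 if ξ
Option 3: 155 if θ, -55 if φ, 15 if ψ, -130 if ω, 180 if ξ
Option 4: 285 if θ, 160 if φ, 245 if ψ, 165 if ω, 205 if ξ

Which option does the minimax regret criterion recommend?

Option 4

Column bests: θ=285, φ=280, ψ=245, ω=190, ξ=205.
Option 1 regrets: 265, 145, 350, 0, 0 → max 350
Option 2 regrets: 155, 0, 250, 10, 290 → max 290
Option 3 regrets: 130, 335, 230, 320, 25 → max 335
Option 4 regrets: 0, 120, 0, 25, 0 → max 120
Smallest max regret = 120 → Option 4.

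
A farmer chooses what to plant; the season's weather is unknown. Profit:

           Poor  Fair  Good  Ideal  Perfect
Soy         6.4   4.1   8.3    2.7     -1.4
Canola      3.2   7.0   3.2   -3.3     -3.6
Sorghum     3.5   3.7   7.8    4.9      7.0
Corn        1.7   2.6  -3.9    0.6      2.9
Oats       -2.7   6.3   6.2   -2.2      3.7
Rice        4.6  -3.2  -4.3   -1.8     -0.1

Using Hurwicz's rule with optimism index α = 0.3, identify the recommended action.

Soy: 0.3·8.3 + 0.7·(-1.4) = 1.51
Canola: 0.3·7.0 + 0.7·(-3.6) = -0.42
Sorghum: 0.3·7.8 + 0.7·3.5 = 4.79
Corn: 0.3·2.9 + 0.7·(-3.9) = -1.86
Oats: 0.3·6.3 + 0.7·(-2.7) = 0
Rice: 0.3·4.6 + 0.7·(-4.3) = -1.63
Highest Hurwicz score = 4.79 → Sorghum.

Sorghum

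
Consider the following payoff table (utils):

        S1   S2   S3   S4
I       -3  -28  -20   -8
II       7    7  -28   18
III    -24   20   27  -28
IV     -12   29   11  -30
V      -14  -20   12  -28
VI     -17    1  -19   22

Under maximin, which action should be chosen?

VI

Row minima: I=-28, II=-28, III=-28, IV=-30, V=-28, VI=-19
Best worst-case = -19 → VI.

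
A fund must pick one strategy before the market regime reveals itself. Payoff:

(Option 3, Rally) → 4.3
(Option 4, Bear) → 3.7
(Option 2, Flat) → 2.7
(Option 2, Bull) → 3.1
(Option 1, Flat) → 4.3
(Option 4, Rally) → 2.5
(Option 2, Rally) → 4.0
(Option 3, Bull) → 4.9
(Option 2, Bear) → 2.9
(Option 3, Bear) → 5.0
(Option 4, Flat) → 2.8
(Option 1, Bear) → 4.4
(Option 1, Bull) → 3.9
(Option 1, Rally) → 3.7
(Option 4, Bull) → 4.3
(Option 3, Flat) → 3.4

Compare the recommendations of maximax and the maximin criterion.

maximax → Option 3; maximin → Option 1 (disagree)

Row maxima: Option 1=4.4, Option 2=4.0, Option 3=5.0, Option 4=4.3
Best best-case = 5.0 → Option 3.
Row minima: Option 1=3.7, Option 2=2.7, Option 3=3.4, Option 4=2.5
Best worst-case = 3.7 → Option 1.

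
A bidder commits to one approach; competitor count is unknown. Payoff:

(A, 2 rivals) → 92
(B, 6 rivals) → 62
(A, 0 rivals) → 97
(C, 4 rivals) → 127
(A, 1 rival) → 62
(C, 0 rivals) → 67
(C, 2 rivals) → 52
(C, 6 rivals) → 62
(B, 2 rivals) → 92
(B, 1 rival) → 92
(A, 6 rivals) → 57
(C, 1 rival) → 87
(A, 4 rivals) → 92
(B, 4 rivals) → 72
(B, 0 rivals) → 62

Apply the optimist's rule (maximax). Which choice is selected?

C

Row maxima: A=97, B=92, C=127
Best best-case = 127 → C.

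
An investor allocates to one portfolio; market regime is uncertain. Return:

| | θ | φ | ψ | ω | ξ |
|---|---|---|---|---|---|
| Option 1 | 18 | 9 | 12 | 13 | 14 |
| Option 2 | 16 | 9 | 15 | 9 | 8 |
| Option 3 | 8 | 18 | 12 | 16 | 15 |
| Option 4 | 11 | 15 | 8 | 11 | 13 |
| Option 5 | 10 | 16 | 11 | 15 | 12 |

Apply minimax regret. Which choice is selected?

Option 4

Column bests: θ=18, φ=18, ψ=15, ω=16, ξ=15.
Option 1 regrets: 0, 9, 3, 3, 1 → max 9
Option 2 regrets: 2, 9, 0, 7, 7 → max 9
Option 3 regrets: 10, 0, 3, 0, 0 → max 10
Option 4 regrets: 7, 3, 7, 5, 2 → max 7
Option 5 regrets: 8, 2, 4, 1, 3 → max 8
Smallest max regret = 7 → Option 4.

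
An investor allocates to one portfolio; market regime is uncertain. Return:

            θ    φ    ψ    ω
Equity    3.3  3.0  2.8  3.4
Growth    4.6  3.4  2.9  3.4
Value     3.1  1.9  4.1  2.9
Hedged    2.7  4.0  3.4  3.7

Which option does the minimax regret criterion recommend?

Growth

Column bests: θ=4.6, φ=4.0, ψ=4.1, ω=3.7.
Equity regrets: 1.3, 1.0, 1.3, 0.3 → max 1.3
Growth regrets: 0.0, 0.6, 1.2, 0.3 → max 1.2
Value regrets: 1.5, 2.1, 0.0, 0.8 → max 2.1
Hedged regrets: 1.9, 0.0, 0.7, 0.0 → max 1.9
Smallest max regret = 1.2 → Growth.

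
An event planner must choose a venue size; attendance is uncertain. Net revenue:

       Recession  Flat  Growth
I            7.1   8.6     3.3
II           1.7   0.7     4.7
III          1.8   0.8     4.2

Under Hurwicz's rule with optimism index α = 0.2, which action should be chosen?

I

I: 0.2·8.6 + 0.8·3.3 = 4.36
II: 0.2·4.7 + 0.8·0.7 = 1.5
III: 0.2·4.2 + 0.8·0.8 = 1.48
Highest Hurwicz score = 4.36 → I.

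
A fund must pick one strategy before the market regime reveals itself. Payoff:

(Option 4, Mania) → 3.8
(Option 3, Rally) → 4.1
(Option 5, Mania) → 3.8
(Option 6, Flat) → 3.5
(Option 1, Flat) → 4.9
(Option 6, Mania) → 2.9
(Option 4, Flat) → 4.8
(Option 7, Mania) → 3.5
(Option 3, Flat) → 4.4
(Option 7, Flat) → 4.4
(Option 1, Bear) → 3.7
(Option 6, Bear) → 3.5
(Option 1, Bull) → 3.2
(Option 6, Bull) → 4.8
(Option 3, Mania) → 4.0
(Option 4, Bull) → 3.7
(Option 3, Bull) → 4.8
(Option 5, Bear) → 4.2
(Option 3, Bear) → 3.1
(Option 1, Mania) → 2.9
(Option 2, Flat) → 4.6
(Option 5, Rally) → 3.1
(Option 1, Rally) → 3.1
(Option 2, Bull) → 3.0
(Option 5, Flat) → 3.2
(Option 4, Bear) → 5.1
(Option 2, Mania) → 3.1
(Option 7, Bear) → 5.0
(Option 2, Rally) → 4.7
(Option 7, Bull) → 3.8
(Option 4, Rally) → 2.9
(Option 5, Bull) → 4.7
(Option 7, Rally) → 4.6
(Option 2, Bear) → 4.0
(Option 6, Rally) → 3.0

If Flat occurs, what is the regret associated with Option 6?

1.4

Best payoff under Flat is 4.9.
Regret = 4.9 − 3.5 = 1.4.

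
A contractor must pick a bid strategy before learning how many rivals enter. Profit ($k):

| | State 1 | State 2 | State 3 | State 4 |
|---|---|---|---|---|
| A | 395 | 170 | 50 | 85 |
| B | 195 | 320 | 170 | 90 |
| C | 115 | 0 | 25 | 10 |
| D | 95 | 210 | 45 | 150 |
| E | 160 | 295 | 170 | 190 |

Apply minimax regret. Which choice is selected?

A

Column bests: State 1=395, State 2=320, State 3=170, State 4=190.
A regrets: 0, 150, 120, 105 → max 150
B regrets: 200, 0, 0, 100 → max 200
C regrets: 280, 320, 145, 180 → max 320
D regrets: 300, 110, 125, 40 → max 300
E regrets: 235, 25, 0, 0 → max 235
Smallest max regret = 150 → A.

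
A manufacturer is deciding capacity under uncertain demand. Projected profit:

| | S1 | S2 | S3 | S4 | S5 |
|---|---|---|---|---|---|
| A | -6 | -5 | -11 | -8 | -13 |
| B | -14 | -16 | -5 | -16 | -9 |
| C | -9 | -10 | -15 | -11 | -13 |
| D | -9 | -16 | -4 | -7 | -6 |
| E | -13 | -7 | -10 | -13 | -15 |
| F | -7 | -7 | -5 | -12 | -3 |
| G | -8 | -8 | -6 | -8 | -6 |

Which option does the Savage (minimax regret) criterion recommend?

Column bests: S1=-6, S2=-5, S3=-4, S4=-7, S5=-3.
A regrets: 0, 0, 7, 1, 10 → max 10
B regrets: 8, 11, 1, 9, 6 → max 11
C regrets: 3, 5, 11, 4, 10 → max 11
D regrets: 3, 11, 0, 0, 3 → max 11
E regrets: 7, 2, 6, 6, 12 → max 12
F regrets: 1, 2, 1, 5, 0 → max 5
G regrets: 2, 3, 2, 1, 3 → max 3
Smallest max regret = 3 → G.

G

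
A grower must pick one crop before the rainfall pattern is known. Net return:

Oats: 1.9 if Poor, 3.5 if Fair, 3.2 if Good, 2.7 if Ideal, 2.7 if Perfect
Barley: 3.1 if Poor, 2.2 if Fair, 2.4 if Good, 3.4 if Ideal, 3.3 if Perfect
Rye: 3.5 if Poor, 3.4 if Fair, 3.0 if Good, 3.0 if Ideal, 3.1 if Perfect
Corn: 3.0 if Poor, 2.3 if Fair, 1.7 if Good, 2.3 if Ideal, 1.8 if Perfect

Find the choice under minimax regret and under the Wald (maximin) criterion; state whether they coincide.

Column bests: Poor=3.5, Fair=3.5, Good=3.2, Ideal=3.4, Perfect=3.3.
Oats regrets: 1.6, 0.0, 0.0, 0.7, 0.6 → max 1.6
Barley regrets: 0.4, 1.3, 0.8, 0.0, 0.0 → max 1.3
Rye regrets: 0.0, 0.1, 0.2, 0.4, 0.2 → max 0.4
Corn regrets: 0.5, 1.2, 1.5, 1.1, 1.5 → max 1.5
Smallest max regret = 0.4 → Rye.
Row minima: Oats=1.9, Barley=2.2, Rye=3.0, Corn=1.7
Best worst-case = 3.0 → Rye.

minimax regret → Rye; maximin → Rye (agree)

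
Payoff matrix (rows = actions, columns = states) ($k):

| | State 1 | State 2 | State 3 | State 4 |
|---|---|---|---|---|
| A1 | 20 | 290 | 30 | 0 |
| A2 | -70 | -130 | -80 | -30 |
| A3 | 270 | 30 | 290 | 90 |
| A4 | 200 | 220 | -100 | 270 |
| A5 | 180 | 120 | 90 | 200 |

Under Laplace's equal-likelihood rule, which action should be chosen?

A3

Row averages: A1=85, A2=-77.5, A3=170, A4=147.5, A5=147.5
Highest average = 170 → A3.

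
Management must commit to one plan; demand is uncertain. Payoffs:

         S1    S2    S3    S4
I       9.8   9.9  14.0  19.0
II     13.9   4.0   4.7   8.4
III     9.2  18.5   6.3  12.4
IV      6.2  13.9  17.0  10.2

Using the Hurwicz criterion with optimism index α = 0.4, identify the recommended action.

I

I: 0.4·19.0 + 0.6·9.8 = 13.48
II: 0.4·13.9 + 0.6·4.0 = 7.96
III: 0.4·18.5 + 0.6·6.3 = 11.18
IV: 0.4·17.0 + 0.6·6.2 = 10.52
Highest Hurwicz score = 13.48 → I.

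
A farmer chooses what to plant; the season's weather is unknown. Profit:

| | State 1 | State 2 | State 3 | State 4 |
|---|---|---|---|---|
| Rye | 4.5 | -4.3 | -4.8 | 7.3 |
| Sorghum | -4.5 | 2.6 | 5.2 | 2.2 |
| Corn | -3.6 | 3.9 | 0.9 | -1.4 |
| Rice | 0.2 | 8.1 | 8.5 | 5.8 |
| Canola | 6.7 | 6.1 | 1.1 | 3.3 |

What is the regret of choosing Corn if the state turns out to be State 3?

Best payoff under State 3 is 8.5.
Regret = 8.5 − 0.9 = 7.6.

7.6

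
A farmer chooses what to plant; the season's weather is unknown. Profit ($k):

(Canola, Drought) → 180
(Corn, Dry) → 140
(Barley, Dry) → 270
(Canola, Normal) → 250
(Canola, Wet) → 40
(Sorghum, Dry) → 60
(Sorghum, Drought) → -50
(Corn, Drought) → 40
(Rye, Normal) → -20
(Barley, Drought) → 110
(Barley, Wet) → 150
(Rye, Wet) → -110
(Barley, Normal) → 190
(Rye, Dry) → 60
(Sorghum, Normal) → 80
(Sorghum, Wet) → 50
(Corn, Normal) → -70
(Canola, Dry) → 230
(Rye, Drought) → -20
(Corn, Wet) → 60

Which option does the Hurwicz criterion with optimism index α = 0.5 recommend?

Corn: 0.5·140 + 0.5·(-70) = 35
Sorghum: 0.5·80 + 0.5·(-50) = 15
Canola: 0.5·250 + 0.5·40 = 145
Barley: 0.5·270 + 0.5·110 = 190
Rye: 0.5·60 + 0.5·(-110) = -25
Highest Hurwicz score = 190 → Barley.

Barley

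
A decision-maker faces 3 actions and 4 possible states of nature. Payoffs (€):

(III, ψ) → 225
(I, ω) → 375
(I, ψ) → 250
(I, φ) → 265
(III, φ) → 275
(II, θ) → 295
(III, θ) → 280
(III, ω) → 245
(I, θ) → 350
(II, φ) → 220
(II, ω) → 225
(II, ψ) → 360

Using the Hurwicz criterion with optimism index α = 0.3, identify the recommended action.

I: 0.3·375 + 0.7·250 = 287.5
II: 0.3·360 + 0.7·220 = 262
III: 0.3·280 + 0.7·225 = 241.5
Highest Hurwicz score = 287.5 → I.

I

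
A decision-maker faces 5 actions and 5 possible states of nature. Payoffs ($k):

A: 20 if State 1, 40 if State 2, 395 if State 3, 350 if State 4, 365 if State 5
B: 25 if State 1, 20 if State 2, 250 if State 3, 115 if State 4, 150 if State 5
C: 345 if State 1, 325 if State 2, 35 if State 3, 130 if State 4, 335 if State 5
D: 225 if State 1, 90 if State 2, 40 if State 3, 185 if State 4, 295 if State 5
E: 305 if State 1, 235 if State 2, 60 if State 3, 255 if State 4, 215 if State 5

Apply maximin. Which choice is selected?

Row minima: A=20, B=20, C=35, D=40, E=60
Best worst-case = 60 → E.

E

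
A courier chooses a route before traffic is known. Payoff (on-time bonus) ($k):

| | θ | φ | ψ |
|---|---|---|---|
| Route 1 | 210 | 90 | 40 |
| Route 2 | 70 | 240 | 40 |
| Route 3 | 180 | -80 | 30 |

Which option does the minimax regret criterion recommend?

Column bests: θ=210, φ=240, ψ=40.
Route 1 regrets: 0, 150, 0 → max 150
Route 2 regrets: 140, 0, 0 → max 140
Route 3 regrets: 30, 320, 10 → max 320
Smallest max regret = 140 → Route 2.

Route 2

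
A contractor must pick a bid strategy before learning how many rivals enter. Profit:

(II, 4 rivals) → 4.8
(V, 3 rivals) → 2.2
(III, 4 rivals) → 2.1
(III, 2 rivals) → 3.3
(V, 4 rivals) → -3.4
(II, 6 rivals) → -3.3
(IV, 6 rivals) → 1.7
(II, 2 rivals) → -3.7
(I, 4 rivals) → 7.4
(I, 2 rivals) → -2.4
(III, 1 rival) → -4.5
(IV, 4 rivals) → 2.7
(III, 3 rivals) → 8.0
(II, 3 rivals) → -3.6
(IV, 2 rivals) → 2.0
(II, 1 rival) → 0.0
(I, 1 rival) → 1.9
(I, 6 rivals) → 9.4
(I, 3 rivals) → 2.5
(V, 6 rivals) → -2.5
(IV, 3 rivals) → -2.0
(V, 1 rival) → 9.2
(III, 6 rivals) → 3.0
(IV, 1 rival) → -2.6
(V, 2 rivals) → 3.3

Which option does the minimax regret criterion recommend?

Column bests: 1 rival=9.2, 2 rivals=3.3, 3 rivals=8.0, 4 rivals=7.4, 6 rivals=9.4.
I regrets: 7.3, 5.7, 5.5, 0.0, 0.0 → max 7.3
II regrets: 9.2, 7.0, 11.6, 2.6, 12.7 → max 12.7
III regrets: 13.7, 0.0, 0.0, 5.3, 6.4 → max 13.7
IV regrets: 11.8, 1.3, 10.0, 4.7, 7.7 → max 11.8
V regrets: 0.0, 0.0, 5.8, 10.8, 11.9 → max 11.9
Smallest max regret = 7.3 → I.

I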